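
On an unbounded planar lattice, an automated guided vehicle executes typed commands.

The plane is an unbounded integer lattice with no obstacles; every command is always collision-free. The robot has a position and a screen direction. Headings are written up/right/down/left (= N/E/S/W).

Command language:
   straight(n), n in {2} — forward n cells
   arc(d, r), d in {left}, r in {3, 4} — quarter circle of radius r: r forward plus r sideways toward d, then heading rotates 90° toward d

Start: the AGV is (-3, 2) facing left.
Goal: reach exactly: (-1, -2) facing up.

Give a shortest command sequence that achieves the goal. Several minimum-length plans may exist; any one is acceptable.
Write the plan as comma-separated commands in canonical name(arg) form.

arc(left, 4), arc(left, 3), arc(left, 3)

begin: (-3, 2) facing left
1. arc(left, 4) → (-7, -2) facing down
2. arc(left, 3) → (-4, -5) facing right
3. arc(left, 3) → (-1, -2) facing up
no 2-step plan works, so 3 is optimal.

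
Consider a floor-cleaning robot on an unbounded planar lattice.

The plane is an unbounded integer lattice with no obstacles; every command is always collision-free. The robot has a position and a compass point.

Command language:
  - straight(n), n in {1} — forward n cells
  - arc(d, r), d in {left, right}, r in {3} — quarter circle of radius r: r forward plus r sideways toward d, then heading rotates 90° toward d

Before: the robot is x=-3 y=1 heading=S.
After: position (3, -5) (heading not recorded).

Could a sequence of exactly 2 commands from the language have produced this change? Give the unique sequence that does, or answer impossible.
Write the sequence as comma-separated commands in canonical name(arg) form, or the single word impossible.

arc(left, 3), arc(right, 3)

key: order matters: swapping arc(left, 3) and arc(right, 3) lands elsewhere
from: x=-3 y=1 heading=S
[1] after arc(left, 3): x=0 y=-2 heading=E
[2] after arc(right, 3): x=3 y=-5 heading=S
no rival 2-sequence matches.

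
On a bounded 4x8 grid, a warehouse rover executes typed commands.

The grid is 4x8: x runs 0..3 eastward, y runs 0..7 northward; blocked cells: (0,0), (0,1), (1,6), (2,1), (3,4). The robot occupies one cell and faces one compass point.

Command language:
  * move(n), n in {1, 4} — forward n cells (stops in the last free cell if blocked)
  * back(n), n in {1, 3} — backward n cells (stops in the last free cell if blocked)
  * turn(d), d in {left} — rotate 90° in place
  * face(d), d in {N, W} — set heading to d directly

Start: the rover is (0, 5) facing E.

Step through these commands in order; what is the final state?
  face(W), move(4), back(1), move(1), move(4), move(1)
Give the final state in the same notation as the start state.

(0, 5) facing W

from: (0, 5) facing E
1. face(W) → (0, 5) facing W
2. move(4) → (0, 5) facing W
3. back(1) → (1, 5) facing W
4. move(1) → (0, 5) facing W
5. move(4) → (0, 5) facing W
6. move(1) → (0, 5) facing W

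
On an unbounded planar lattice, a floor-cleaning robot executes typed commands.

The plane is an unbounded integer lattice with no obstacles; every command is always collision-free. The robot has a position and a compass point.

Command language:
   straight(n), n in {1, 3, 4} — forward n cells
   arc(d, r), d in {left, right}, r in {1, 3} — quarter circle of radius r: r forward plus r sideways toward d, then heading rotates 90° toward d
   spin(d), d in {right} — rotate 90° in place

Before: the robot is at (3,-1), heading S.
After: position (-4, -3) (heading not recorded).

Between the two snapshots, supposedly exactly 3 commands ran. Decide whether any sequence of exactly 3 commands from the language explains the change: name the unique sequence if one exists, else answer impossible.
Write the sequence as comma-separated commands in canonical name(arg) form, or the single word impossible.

key: running arc(right, 1) before arc(right, 3) would end elsewhere — order is forced
start: at (3,-1), heading S
1. arc(right, 3) → at (0,-4), heading W
2. straight(3) → at (-3,-4), heading W
3. arc(right, 1) → at (-4,-3), heading N
no other 3-command option fits: unique.

arc(right, 3), straight(3), arc(right, 1)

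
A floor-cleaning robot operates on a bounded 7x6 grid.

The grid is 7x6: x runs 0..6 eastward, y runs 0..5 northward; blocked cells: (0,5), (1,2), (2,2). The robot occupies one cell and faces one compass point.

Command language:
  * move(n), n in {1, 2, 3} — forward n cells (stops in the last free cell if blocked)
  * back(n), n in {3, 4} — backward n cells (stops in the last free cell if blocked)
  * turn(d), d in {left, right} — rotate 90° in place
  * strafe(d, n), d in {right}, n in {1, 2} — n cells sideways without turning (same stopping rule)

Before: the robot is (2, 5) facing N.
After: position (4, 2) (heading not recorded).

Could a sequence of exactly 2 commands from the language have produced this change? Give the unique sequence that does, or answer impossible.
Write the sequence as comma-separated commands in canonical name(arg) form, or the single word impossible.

strafe(right, 2), back(3)

key: order matters: swapping strafe(right, 2) and back(3) lands elsewhere
initial: (2, 5) facing N
t=1 strafe(right, 2) ⇒ (4, 5) facing N
t=2 back(3) ⇒ (4, 2) facing N
no other 2-command option fits: unique.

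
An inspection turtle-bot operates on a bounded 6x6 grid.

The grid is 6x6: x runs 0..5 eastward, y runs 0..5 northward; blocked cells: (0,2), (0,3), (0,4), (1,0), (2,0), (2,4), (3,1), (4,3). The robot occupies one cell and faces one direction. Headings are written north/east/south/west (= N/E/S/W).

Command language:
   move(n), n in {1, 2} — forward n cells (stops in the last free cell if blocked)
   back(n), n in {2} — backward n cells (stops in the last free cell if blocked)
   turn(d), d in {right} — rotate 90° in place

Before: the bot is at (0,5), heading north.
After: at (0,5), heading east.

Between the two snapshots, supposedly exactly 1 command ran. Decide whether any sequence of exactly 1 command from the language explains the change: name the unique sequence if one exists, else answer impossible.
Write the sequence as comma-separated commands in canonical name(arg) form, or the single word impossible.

key: (0,5) unchanged — the single command moves nothing
t0: at (0,5), heading north
t=1 turn(right) ⇒ at (0,5), heading east
all 4 alternatives checked — unique.

turn(right)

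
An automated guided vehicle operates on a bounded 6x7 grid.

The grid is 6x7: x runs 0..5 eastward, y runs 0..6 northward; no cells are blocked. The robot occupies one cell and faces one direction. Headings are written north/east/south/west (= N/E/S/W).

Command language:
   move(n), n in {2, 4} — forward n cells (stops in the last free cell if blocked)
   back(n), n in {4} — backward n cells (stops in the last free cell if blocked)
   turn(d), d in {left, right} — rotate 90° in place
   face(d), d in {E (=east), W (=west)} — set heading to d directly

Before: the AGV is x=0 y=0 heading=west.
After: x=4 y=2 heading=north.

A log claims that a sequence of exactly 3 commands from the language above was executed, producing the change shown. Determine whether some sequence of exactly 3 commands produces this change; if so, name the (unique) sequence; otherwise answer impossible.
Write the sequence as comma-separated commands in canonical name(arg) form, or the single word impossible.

back(4), turn(right), move(2)

key: running move(2) before back(4) would end elsewhere — order is forced
t0: x=0 y=0 heading=west
step 1 (back(4)): x=4 y=0 heading=west
step 2 (turn(right)): x=4 y=0 heading=north
step 3 (move(2)): x=4 y=2 heading=north
no rival 3-sequence matches.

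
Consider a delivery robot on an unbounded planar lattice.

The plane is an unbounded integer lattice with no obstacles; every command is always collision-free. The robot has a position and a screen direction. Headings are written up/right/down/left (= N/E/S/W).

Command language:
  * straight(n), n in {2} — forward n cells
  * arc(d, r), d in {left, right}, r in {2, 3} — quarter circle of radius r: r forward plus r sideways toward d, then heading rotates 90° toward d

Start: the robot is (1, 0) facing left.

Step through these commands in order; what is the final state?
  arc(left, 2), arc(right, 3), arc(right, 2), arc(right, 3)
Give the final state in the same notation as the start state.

(-3, 0) facing right

t0: (1, 0) facing left
1. arc(left, 2) → (-1, -2) facing down
2. arc(right, 3) → (-4, -5) facing left
3. arc(right, 2) → (-6, -3) facing up
4. arc(right, 3) → (-3, 0) facing right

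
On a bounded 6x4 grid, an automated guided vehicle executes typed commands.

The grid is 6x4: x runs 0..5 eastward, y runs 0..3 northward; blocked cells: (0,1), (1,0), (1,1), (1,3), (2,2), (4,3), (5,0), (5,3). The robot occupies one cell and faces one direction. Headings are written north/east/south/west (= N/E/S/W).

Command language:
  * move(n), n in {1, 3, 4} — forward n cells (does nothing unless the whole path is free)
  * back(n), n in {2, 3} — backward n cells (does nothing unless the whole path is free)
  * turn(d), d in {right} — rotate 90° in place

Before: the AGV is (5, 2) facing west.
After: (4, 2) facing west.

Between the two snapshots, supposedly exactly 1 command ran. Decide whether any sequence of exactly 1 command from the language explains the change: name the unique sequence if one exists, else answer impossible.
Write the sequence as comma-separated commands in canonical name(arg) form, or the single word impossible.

move(1)

key: still facing W — the one step turns nothing
initial: (5, 2) facing west
[1] after move(1): (4, 2) facing west
no other 1-command option fits: unique.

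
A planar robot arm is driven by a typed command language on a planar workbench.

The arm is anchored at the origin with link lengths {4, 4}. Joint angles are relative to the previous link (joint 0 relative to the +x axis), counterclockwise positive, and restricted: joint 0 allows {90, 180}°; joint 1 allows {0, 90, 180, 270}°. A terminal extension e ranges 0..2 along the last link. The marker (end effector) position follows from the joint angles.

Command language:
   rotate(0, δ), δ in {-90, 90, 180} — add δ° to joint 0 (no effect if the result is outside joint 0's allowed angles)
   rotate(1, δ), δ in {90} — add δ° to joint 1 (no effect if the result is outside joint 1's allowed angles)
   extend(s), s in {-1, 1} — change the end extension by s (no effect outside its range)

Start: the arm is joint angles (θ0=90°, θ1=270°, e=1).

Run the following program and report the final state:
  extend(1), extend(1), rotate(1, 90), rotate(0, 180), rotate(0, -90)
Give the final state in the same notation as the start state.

start: joint angles (θ0=90°, θ1=270°, e=1)
1. extend(1) → joint angles (θ0=90°, θ1=270°, e=2)
2. extend(1) → joint angles (θ0=90°, θ1=270°, e=2)
3. rotate(1, 90) → joint angles (θ0=90°, θ1=0°, e=2)
4. rotate(0, 180) → joint angles (θ0=90°, θ1=0°, e=2)
5. rotate(0, -90) → joint angles (θ0=90°, θ1=0°, e=2)

joint angles (θ0=90°, θ1=0°, e=2)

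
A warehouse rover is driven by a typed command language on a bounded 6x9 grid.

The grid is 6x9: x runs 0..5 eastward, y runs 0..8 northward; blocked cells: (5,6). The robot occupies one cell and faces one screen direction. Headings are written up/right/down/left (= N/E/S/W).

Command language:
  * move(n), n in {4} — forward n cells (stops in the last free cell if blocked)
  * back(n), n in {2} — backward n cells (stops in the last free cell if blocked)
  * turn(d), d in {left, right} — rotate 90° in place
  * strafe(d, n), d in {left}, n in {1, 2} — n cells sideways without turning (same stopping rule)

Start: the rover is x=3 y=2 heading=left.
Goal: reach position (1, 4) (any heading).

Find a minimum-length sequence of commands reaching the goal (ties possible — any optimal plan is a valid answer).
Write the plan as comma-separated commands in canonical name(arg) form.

from: x=3 y=2 heading=left
1. strafe(left, 2) → x=3 y=0 heading=left
2. turn(right) → x=3 y=0 heading=up
3. strafe(left, 2) → x=1 y=0 heading=up
4. move(4) → x=1 y=4 heading=up
shorter routes all fall short; 4 is best.

strafe(left, 2), turn(right), strafe(left, 2), move(4)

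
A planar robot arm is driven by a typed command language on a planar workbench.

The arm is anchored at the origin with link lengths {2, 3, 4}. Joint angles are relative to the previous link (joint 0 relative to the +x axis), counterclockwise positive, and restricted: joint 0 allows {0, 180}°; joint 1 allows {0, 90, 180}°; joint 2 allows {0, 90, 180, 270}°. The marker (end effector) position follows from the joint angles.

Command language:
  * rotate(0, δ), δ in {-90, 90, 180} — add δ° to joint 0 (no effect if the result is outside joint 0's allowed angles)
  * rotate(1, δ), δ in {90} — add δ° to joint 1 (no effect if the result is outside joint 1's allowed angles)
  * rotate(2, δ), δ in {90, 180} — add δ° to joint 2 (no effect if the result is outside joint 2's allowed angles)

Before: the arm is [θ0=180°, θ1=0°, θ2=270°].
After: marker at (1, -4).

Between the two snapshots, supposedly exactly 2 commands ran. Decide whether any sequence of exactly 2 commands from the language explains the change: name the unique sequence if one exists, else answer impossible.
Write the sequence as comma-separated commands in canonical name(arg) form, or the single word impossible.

rotate(1, 90), rotate(1, 90)

initial: [θ0=180°, θ1=0°, θ2=270°]
step 1 (rotate(1, 90)): [θ0=180°, θ1=90°, θ2=270°]
step 2 (rotate(1, 90)): [θ0=180°, θ1=180°, θ2=270°]
no other 2-command option fits: unique.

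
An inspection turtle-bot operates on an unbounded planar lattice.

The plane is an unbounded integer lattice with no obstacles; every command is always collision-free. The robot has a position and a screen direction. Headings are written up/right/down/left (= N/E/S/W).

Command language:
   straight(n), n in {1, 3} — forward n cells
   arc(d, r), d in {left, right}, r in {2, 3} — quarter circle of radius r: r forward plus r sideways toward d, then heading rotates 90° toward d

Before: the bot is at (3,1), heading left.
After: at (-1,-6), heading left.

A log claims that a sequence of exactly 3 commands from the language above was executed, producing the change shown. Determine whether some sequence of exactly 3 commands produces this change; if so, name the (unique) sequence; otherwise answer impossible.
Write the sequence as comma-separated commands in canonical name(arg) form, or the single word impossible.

key: order matters: swapping arc(left, 2) and arc(right, 2) lands elsewhere
from: at (3,1), heading left
t=1 arc(left, 2) ⇒ at (1,-1), heading down
t=2 straight(3) ⇒ at (1,-4), heading down
t=3 arc(right, 2) ⇒ at (-1,-6), heading left
no rival 3-sequence matches.

arc(left, 2), straight(3), arc(right, 2)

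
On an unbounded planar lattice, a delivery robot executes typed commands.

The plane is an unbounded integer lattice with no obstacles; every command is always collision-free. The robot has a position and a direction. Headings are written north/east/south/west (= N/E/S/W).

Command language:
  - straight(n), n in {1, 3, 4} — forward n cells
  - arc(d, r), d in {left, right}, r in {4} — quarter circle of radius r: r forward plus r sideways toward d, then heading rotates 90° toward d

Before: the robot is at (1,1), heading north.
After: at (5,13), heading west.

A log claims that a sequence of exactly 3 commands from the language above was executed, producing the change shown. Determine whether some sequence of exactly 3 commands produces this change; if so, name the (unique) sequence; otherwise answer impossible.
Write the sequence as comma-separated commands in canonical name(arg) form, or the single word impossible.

key: cell and facing (now W) both changed — the 3 commands mix motion and turning
start: at (1,1), heading north
t=1 arc(right, 4) ⇒ at (5,5), heading east
t=2 arc(left, 4) ⇒ at (9,9), heading north
t=3 arc(left, 4) ⇒ at (5,13), heading west
no other 3-command option fits: unique.

arc(right, 4), arc(left, 4), arc(left, 4)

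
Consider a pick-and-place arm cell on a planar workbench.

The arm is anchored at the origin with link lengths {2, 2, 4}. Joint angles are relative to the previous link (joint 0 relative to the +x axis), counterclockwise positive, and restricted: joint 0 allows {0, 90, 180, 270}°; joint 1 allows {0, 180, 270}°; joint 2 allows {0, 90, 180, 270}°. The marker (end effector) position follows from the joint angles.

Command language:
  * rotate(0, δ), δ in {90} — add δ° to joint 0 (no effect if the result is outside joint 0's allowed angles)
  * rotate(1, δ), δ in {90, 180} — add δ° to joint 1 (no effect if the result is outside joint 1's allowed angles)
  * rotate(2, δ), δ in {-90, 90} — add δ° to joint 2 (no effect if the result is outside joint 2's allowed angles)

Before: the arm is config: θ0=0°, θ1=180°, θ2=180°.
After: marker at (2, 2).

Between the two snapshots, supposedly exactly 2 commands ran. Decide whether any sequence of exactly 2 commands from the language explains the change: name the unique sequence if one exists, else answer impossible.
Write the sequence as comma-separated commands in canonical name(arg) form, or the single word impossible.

key: running rotate(1, 180) before rotate(1, 90) would end elsewhere — order is forced
start: config: θ0=0°, θ1=180°, θ2=180°
step 1 (rotate(1, 90)): config: θ0=0°, θ1=270°, θ2=180°
step 2 (rotate(1, 180)): config: θ0=0°, θ1=270°, θ2=180°
no rival 2-sequence matches.

rotate(1, 90), rotate(1, 180)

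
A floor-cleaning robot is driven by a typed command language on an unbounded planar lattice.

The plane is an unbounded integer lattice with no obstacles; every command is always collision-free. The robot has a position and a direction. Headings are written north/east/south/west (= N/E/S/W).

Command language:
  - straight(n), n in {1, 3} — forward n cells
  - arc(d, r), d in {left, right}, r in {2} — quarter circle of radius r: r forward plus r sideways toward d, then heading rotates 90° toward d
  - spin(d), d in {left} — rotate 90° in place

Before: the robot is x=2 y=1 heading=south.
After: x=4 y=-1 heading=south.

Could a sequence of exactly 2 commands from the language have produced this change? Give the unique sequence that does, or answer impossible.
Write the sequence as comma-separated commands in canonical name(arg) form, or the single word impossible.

key: heading stays S — rotations cancel among the 2 commands
begin: x=2 y=1 heading=south
step 1 (spin(left)): x=2 y=1 heading=east
step 2 (arc(right, 2)): x=4 y=-1 heading=south
all 25 alternatives checked — unique.

spin(left), arc(right, 2)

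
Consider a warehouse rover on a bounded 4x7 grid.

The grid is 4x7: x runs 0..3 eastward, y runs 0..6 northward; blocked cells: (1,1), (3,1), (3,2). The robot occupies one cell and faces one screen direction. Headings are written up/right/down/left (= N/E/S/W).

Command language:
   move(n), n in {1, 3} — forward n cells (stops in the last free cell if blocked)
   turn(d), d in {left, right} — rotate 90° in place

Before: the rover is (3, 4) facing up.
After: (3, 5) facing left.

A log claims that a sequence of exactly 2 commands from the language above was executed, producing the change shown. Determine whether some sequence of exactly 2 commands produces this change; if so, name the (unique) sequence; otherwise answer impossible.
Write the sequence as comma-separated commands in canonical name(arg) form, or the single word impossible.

key: order matters: swapping move(1) and turn(left) lands elsewhere
start: (3, 4) facing up
step 1 (move(1)): (3, 5) facing up
step 2 (turn(left)): (3, 5) facing left
no other 2-command option fits: unique.

move(1), turn(left)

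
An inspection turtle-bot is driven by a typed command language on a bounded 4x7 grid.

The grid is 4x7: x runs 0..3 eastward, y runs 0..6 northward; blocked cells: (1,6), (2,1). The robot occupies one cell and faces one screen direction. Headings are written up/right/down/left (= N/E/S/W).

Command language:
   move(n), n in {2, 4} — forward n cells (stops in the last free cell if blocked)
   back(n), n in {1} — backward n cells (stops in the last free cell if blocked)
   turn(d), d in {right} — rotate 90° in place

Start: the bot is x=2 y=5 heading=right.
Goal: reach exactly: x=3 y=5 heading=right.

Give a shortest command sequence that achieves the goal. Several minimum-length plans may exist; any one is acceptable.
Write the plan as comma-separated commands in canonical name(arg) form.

begin: x=2 y=5 heading=right
[1] after move(2): x=3 y=5 heading=right
shorter routes all fall short; 1 is best.

move(2)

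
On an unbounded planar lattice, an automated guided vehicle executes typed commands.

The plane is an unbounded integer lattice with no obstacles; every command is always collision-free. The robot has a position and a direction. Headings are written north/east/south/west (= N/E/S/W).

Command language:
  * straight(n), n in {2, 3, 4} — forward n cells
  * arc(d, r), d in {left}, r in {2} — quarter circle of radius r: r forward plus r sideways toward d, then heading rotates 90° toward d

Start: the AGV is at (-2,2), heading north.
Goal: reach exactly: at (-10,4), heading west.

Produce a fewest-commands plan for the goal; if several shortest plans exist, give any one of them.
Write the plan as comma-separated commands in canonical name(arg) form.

arc(left, 2), straight(2), straight(4)

start: at (-2,2), heading north
[1] after arc(left, 2): at (-4,4), heading west
[2] after straight(2): at (-6,4), heading west
[3] after straight(4): at (-10,4), heading west
no 2-step plan works, so 3 is optimal.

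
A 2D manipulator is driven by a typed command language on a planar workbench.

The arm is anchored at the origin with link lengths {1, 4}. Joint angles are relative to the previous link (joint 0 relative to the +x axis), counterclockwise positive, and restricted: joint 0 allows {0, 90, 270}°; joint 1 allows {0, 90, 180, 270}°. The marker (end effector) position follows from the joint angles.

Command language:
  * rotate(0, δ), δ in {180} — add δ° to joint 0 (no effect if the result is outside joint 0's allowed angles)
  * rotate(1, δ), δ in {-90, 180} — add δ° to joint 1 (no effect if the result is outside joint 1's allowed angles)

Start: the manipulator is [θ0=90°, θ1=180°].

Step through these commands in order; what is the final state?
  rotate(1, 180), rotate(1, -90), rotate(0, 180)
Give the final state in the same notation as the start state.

[θ0=270°, θ1=270°]

from: [θ0=90°, θ1=180°]
1. rotate(1, 180) → [θ0=90°, θ1=0°]
2. rotate(1, -90) → [θ0=90°, θ1=270°]
3. rotate(0, 180) → [θ0=270°, θ1=270°]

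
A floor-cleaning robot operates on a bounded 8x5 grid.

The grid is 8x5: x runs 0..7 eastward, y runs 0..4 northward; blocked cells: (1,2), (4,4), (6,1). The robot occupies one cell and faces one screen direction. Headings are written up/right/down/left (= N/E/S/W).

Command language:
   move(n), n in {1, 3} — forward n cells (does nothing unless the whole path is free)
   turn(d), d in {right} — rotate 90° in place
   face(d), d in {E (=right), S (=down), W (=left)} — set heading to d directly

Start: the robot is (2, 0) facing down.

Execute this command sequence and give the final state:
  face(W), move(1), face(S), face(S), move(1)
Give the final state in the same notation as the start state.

begin: (2, 0) facing down
t=1 face(W) ⇒ (2, 0) facing left
t=2 move(1) ⇒ (1, 0) facing left
t=3 face(S) ⇒ (1, 0) facing down
t=4 face(S) ⇒ (1, 0) facing down
t=5 move(1) ⇒ (1, 0) facing down

(1, 0) facing down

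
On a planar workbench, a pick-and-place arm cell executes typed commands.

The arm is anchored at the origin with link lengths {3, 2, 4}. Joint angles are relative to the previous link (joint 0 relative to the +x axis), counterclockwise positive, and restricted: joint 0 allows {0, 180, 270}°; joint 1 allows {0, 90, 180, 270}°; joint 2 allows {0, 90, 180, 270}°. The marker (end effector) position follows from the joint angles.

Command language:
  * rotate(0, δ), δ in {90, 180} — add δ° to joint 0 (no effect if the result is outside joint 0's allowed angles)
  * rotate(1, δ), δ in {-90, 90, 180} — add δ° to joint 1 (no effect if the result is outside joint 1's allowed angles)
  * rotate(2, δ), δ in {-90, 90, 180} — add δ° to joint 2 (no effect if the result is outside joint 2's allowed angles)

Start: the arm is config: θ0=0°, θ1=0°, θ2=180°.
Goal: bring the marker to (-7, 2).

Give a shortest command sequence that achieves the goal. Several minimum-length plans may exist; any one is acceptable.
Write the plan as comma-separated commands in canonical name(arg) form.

from: config: θ0=0°, θ1=0°, θ2=180°
t=1 rotate(1, -90) ⇒ config: θ0=0°, θ1=270°, θ2=180°
t=2 rotate(2, -90) ⇒ config: θ0=0°, θ1=270°, θ2=90°
t=3 rotate(0, 180) ⇒ config: θ0=180°, θ1=270°, θ2=90°
shorter routes all fall short; 3 is best.

rotate(1, -90), rotate(2, -90), rotate(0, 180)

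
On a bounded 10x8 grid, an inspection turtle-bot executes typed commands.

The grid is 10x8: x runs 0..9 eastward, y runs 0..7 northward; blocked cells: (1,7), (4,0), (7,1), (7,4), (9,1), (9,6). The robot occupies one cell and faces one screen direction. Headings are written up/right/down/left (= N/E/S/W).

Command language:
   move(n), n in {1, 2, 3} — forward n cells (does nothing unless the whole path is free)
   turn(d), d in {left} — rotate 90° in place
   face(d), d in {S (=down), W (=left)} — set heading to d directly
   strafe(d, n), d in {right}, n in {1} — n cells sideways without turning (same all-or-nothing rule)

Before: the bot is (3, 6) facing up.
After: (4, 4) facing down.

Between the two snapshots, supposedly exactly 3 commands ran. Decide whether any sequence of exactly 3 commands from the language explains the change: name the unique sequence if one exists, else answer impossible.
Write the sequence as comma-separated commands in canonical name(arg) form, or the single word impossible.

key: order matters: swapping strafe(right, 1) and move(2) lands elsewhere
from: (3, 6) facing up
step 1 (strafe(right, 1)): (4, 6) facing up
step 2 (face(S)): (4, 6) facing down
step 3 (move(2)): (4, 4) facing down
uniquely the one of 343 3-step routes that fits.

strafe(right, 1), face(S), move(2)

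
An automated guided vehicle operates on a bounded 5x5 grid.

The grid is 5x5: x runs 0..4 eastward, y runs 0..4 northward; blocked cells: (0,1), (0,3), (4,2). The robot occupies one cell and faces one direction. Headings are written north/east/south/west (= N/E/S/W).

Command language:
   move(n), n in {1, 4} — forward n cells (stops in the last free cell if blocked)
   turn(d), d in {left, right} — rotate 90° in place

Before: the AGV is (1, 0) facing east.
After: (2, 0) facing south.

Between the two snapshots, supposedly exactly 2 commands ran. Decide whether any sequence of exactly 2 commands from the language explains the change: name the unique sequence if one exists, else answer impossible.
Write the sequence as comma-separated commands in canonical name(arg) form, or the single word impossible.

move(1), turn(right)

key: order matters: swapping move(1) and turn(right) lands elsewhere
initial: (1, 0) facing east
step 1 (move(1)): (2, 0) facing east
step 2 (turn(right)): (2, 0) facing south
uniquely the one of 16 2-step routes that fits.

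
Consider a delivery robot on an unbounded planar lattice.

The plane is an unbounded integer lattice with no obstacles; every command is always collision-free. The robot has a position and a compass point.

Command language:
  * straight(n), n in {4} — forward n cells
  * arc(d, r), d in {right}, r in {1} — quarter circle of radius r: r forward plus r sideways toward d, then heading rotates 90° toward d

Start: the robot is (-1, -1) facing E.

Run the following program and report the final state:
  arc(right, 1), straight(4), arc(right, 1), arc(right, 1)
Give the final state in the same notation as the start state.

from: (-1, -1) facing E
1. arc(right, 1) → (0, -2) facing S
2. straight(4) → (0, -6) facing S
3. arc(right, 1) → (-1, -7) facing W
4. arc(right, 1) → (-2, -6) facing N

(-2, -6) facing N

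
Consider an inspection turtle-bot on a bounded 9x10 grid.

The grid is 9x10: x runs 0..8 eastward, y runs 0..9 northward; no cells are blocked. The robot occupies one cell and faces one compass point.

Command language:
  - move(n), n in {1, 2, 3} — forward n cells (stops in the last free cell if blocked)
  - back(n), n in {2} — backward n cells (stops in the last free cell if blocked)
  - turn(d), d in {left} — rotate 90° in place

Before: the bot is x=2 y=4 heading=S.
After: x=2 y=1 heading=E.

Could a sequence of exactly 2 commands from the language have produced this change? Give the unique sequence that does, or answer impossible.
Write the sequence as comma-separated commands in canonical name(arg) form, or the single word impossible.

move(3), turn(left)

key: position moved to (2,1) AND the heading swung to E — translation plus rotation needed
t0: x=2 y=4 heading=S
step 1 (move(3)): x=2 y=1 heading=S
step 2 (turn(left)): x=2 y=1 heading=E
no rival 2-sequence matches.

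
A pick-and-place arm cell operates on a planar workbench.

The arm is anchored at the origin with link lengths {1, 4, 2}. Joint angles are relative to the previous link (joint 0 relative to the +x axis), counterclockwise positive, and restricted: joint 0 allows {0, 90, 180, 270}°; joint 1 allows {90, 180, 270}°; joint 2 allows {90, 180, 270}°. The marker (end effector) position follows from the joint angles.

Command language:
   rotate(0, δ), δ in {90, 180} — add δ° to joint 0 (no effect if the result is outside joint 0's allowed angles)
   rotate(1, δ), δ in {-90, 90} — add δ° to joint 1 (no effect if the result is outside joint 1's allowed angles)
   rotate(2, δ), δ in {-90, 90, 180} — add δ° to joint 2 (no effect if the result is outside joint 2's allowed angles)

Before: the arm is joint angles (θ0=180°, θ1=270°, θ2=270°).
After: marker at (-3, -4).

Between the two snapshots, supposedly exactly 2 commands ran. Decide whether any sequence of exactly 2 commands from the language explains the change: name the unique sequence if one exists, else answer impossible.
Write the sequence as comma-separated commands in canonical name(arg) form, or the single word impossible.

rotate(1, -90), rotate(1, -90)

t0: joint angles (θ0=180°, θ1=270°, θ2=270°)
t=1 rotate(1, -90) ⇒ joint angles (θ0=180°, θ1=180°, θ2=270°)
t=2 rotate(1, -90) ⇒ joint angles (θ0=180°, θ1=90°, θ2=270°)
uniquely the one of 49 2-step routes that fits.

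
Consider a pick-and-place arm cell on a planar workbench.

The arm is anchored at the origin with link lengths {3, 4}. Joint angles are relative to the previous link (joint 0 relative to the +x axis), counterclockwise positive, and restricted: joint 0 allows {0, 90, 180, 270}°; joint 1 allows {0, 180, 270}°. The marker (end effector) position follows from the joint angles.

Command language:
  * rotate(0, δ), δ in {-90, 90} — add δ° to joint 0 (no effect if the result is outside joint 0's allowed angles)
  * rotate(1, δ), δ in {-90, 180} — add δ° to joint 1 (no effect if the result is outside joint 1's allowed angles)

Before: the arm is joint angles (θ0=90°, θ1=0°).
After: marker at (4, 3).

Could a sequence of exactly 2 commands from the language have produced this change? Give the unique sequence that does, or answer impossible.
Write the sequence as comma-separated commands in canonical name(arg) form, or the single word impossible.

key: running rotate(1, 180) before rotate(1, -90) would end elsewhere — order is forced
t0: joint angles (θ0=90°, θ1=0°)
[1] after rotate(1, -90): joint angles (θ0=90°, θ1=270°)
[2] after rotate(1, 180): joint angles (θ0=90°, θ1=270°)
all 16 alternatives checked — unique.

rotate(1, -90), rotate(1, 180)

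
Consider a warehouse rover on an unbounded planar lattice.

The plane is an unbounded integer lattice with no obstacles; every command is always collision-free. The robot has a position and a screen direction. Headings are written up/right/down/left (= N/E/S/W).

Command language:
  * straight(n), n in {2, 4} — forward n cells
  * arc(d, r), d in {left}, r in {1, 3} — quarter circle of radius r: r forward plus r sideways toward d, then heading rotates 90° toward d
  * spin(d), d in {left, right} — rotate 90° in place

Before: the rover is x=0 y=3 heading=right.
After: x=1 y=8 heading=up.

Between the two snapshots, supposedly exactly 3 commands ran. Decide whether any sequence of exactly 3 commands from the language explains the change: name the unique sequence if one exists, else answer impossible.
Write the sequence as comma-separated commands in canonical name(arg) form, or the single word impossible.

arc(left, 1), straight(2), straight(2)

key: position moved to (1,8) AND the heading swung to N — translation plus rotation needed
begin: x=0 y=3 heading=right
step 1 (arc(left, 1)): x=1 y=4 heading=up
step 2 (straight(2)): x=1 y=6 heading=up
step 3 (straight(2)): x=1 y=8 heading=up
uniquely the one of 216 3-step routes that fits.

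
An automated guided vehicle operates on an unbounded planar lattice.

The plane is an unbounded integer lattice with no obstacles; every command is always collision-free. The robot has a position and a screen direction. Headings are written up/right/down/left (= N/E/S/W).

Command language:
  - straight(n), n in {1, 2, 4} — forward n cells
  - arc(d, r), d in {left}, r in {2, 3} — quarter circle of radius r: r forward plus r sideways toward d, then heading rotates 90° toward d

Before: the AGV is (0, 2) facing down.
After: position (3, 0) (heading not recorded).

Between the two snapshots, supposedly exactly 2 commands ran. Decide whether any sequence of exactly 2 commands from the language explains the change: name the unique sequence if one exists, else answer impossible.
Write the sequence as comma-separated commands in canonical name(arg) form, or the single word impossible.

key: running straight(1) before arc(left, 2) would end elsewhere — order is forced
start: (0, 2) facing down
[1] after arc(left, 2): (2, 0) facing right
[2] after straight(1): (3, 0) facing right
uniquely the one of 25 2-step routes that fits.

arc(left, 2), straight(1)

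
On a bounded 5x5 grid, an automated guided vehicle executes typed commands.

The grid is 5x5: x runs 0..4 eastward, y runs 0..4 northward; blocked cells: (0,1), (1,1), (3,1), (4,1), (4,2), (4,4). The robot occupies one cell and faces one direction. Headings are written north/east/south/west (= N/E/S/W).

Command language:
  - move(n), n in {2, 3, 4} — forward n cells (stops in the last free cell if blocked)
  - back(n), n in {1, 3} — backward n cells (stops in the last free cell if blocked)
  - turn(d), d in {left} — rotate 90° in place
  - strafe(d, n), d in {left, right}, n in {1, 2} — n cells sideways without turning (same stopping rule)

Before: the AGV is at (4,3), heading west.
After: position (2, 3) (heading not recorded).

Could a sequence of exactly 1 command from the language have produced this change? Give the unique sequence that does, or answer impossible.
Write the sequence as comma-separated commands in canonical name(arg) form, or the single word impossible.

initial: at (4,3), heading west
t=1 move(2) ⇒ at (2,3), heading west
uniquely the one of 10 1-step routes that fits.

move(2)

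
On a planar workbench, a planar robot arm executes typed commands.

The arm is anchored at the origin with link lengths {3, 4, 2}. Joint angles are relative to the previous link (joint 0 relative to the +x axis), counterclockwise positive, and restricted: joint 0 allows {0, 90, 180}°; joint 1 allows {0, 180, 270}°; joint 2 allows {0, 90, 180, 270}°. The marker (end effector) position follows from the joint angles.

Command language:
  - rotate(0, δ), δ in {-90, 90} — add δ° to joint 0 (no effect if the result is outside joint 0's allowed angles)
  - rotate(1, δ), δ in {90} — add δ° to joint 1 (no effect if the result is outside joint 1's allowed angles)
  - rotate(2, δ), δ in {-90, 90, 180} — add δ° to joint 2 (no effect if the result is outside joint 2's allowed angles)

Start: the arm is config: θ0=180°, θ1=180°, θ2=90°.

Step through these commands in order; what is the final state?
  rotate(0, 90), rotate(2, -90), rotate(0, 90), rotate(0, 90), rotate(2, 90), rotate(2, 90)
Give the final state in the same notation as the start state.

config: θ0=180°, θ1=180°, θ2=180°

begin: config: θ0=180°, θ1=180°, θ2=90°
1. rotate(0, 90) → config: θ0=180°, θ1=180°, θ2=90°
2. rotate(2, -90) → config: θ0=180°, θ1=180°, θ2=0°
3. rotate(0, 90) → config: θ0=180°, θ1=180°, θ2=0°
4. rotate(0, 90) → config: θ0=180°, θ1=180°, θ2=0°
5. rotate(2, 90) → config: θ0=180°, θ1=180°, θ2=90°
6. rotate(2, 90) → config: θ0=180°, θ1=180°, θ2=180°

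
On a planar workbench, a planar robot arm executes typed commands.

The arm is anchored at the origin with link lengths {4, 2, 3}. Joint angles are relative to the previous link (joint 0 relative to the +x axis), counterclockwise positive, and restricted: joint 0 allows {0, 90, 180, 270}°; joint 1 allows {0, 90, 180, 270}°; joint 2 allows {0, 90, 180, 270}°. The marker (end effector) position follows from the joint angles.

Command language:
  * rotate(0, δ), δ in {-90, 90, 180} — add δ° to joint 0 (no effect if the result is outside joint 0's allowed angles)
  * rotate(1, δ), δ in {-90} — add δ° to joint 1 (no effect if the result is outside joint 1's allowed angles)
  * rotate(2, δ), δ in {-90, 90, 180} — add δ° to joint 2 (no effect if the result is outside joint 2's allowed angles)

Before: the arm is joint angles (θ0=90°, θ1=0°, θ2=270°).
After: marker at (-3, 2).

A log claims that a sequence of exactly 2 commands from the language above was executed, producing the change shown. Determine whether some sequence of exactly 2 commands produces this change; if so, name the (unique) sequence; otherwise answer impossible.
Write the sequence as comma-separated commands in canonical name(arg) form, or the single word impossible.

begin: joint angles (θ0=90°, θ1=0°, θ2=270°)
t=1 rotate(1, -90) ⇒ joint angles (θ0=90°, θ1=270°, θ2=270°)
t=2 rotate(1, -90) ⇒ joint angles (θ0=90°, θ1=180°, θ2=270°)
no rival 2-sequence matches.

rotate(1, -90), rotate(1, -90)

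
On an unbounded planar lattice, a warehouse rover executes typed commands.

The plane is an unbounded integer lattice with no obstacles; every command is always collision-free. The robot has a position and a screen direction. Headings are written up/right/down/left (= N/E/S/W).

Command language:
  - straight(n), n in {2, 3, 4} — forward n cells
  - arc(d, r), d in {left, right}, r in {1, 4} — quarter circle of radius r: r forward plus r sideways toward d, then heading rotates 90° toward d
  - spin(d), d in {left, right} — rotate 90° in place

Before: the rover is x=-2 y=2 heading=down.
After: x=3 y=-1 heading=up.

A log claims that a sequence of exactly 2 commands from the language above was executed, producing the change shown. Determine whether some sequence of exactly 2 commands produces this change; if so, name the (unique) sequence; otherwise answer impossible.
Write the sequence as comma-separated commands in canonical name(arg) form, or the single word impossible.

arc(left, 4), arc(left, 1)

key: order matters: swapping arc(left, 4) and arc(left, 1) lands elsewhere
t0: x=-2 y=2 heading=down
1. arc(left, 4) → x=2 y=-2 heading=right
2. arc(left, 1) → x=3 y=-1 heading=up
all 81 alternatives checked — unique.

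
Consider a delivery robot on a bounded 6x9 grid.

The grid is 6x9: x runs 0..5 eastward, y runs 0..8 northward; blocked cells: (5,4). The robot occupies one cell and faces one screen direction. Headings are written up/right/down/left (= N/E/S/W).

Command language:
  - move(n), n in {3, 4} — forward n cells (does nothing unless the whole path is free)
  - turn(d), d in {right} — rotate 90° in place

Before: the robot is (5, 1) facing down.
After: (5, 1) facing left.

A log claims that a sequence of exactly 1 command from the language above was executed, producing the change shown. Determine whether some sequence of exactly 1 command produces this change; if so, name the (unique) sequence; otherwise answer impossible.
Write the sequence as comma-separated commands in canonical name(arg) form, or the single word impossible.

key: (5,1) unchanged — the single command moves nothing
start: (5, 1) facing down
t=1 turn(right) ⇒ (5, 1) facing left
no rival 1-sequence matches.

turn(right)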